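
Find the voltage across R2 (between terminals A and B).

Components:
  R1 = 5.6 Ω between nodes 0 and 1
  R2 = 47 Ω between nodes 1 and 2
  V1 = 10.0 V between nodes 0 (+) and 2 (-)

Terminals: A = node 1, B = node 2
R1 and R2 are in series across V1 (node 0 → node 1 → node 2), and the output A–B is taken across R2, so this is a voltage divider.
Series current: I = V1/(R1 + R2) = 10/(5.6 + 47) = 10/52.6 = 0.1901 A
V_R2 = I × R2 = V1 × R2/(R1 + R2) = 10 × 47/52.6 = 8.935 V

Final answer: 8.935 V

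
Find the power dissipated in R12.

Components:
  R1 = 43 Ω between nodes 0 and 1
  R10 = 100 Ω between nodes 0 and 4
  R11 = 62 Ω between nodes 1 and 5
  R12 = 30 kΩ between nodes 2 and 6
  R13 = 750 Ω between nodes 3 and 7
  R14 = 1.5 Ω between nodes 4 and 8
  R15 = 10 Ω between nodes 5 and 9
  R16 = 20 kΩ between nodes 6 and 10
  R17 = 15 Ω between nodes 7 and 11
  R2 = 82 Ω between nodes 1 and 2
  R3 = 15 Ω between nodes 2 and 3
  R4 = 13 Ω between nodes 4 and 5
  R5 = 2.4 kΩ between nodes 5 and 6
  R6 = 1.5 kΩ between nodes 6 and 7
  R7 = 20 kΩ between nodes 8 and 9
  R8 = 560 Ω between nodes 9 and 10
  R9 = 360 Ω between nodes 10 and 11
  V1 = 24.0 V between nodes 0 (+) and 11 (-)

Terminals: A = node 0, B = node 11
Nodal analysis, taking node 11 as the 0 V reference.
Source V1 fixes V_0 = 24 V.
KCL at each unknown node (sum of currents leaving = 0; resistances in Ω):
  Node 1: (V_1 - 24)/43 + (V_1 - V_2)/82 + (V_1 - V_5)/62 = 0
  Node 2: (V_2 - V_1)/82 + (V_2 - V_3)/15 + (V_2 - V_6)/30000 = 0
  Node 3: (V_3 - V_2)/15 + (V_3 - V_7)/750 = 0
  Node 4: (V_4 - V_5)/13 + (V_4 - 24)/100 + (V_4 - V_8)/1.5 = 0
  Node 5: (V_5 - V_4)/13 + (V_5 - V_6)/2400 + (V_5 - V_1)/62 + (V_5 - V_9)/10 = 0
  Node 6: (V_6 - V_5)/2400 + (V_6 - V_7)/1500 + (V_6 - V_2)/30000 + (V_6 - V_10)/20000 = 0
  Node 7: (V_7 - V_6)/1500 + (V_7 - V_3)/750 + (V_7 - 0)/15 = 0
  Node 8: (V_8 - V_9)/20000 + (V_8 - V_4)/1.5 = 0
  Node 9: (V_9 - V_8)/20000 + (V_9 - V_10)/560 + (V_9 - V_5)/10 = 0
  Node 10: (V_10 - V_9)/560 + (V_10 - 0)/360 + (V_10 - V_6)/20000 = 0
Collecting terms (coefficients in siemens):
  0.05158·V_1 - 0.0122·V_2 - 0.01613·V_5 = 0.5581
  0.0789·V_2 - 0.0122·V_1 - 0.06667·V_3 - 0.00003333·V_6 = 0
  0.068·V_3 - 0.06667·V_2 - 0.001333·V_7 = 0
  0.7536·V_4 - 0.07692·V_5 - 0.6667·V_8 = 0.24
  0.1935·V_5 - 0.01613·V_1 - 0.07692·V_4 - 0.0004167·V_6 - 0.1·V_9 = 0
  0.001167·V_6 - 0.00003333·V_2 - 0.0004167·V_5 - 0.0006667·V_7 - 0.00005·V_10 = 0
  0.06867·V_7 - 0.001333·V_3 - 0.0006667·V_6 = 0
  0.6667·V_8 - 0.6667·V_4 - 0.00005·V_9 = 0
  0.1018·V_9 - 0.1·V_5 - 0.00005·V_8 - 0.001786·V_10 = 0
  0.004613·V_10 - 0.00005·V_6 - 0.001786·V_9 = 0
Solving these 10 simultaneous equations (Gaussian elimination) gives:
  V_1 = 22.45 V, V_2 = 20.29 V, V_3 = 19.91 V, V_4 = 22.09 V
  V_5 = 21.85 V, V_6 = 9.015 V, V_7 = 0.4741 V, V_8 = 22.09 V
  V_9 = 21.61 V, V_10 = 8.462 V
I_R12 = (V_2 - V_6)/R12 = (20.29 - 9.015)/30000 = 0.000376 A
P_R12 = I_R12² × R12 = (0.000376)² × 30000 = 0.004241 W

Final answer: 0.004241 W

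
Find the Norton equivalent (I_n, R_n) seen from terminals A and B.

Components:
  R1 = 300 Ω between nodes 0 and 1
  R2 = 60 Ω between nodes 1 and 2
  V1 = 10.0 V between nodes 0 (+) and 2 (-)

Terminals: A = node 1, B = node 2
Find the Thévenin equivalent first; then I_n = V_th/R_th and R_n = R_th.
Step 1 — V_th is the open-circuit voltage V_A - V_B (nothing connected across the terminals).
Nodal analysis, taking node 2 as the 0 V reference.
Source V1 fixes V_0 = 10 V.
KCL at each unknown node (sum of currents leaving = 0; resistances in Ω):
  Node 1: (V_1 - 10)/300 + (V_1 - 0)/60 = 0
Collecting terms: 0.02 × V_1 = 0.03333  =>  V_1 = 1.667 V
V_th = V_1 - V_2 = 1.667 - 0 = 1.667 V
Step 2 — R_th: zero the source — replace V1 by a short circuit (node 2 merges into node 0) — and find the resistance seen between A (node 1) and B (node 0).
Reduce the network between node 1 (A) and node 0 (B) by series/parallel combination:
  Rp1 = R1 ‖ R2 (parallel, both between nodes 0 and 1) = 1/(1/300 + 1/60) = 50 Ω
R_th = 50 Ω
I_n = V_th/R_th = 1.667/50 = 0.03333 A, and R_n = R_th = 50 Ω

Final answer: I_n = 0.03333 A, R_n = 50 Ω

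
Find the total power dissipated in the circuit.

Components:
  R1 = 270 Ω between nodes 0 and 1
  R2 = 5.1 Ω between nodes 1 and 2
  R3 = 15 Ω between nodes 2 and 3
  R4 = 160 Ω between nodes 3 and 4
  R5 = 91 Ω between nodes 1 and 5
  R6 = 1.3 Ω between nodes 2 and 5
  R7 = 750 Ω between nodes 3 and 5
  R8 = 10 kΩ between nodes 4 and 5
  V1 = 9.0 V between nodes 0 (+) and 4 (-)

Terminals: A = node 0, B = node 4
Nodal analysis, taking node 4 as the 0 V reference.
Source V1 fixes V_0 = 9 V.
KCL at each unknown node (sum of currents leaving = 0; resistances in Ω):
  Node 1: (V_1 - 9)/270 + (V_1 - V_2)/5.1 + (V_1 - V_5)/91 = 0
  Node 2: (V_2 - V_1)/5.1 + (V_2 - V_3)/15 + (V_2 - V_5)/1.3 = 0
  Node 3: (V_3 - V_2)/15 + (V_3 - 0)/160 + (V_3 - V_5)/750 = 0
  Node 5: (V_5 - V_1)/91 + (V_5 - V_2)/1.3 + (V_5 - V_3)/750 + (V_5 - 0)/10000 = 0
Collecting terms (coefficients in siemens):
  0.2108·V_1 - 0.1961·V_2 - 0.01099·V_5 = 0.03333
  1.032·V_2 - 0.1961·V_1 - 0.06667·V_3 - 0.7692·V_5 = 0
  0.07425·V_3 - 0.06667·V_2 - 0.001333·V_5 = 0
  0.7817·V_5 - 0.01099·V_1 - 0.7692·V_2 - 0.001333·V_3 = 0
Solving these 4 simultaneous equations (Gaussian elimination) gives:
  V_1 = 3.558 V, V_2 = 3.461 V, V_3 = 3.169 V, V_5 = 3.461 V
Power in each resistor, P = (ΔV)²/R:
  P_R1 = (9 - 3.558)²/270 = 0.1097 W
  P_R2 = (3.558 - 3.461)²/5.1 = 0.001859 W
  P_R3 = (3.461 - 3.169)²/15 = 0.005657 W
  P_R4 = (3.169 - 0)²/160 = 0.06278 W
  P_R5 = (3.558 - 3.461)²/91 = 0.0001032 W
  P_R6 = (3.461 - 3.461)²/1.3 = 0.0000001416 W
  P_R7 = (3.169 - 3.461)²/750 = 0.0001135 W
  P_R8 = (0 - 3.461)²/10000 = 0.001198 W
P_total = P_R1 + P_R2 + P_R3 + P_R4 + P_R5 + P_R6 + P_R7 + P_R8 = 0.1814 W

Final answer: 0.1814 W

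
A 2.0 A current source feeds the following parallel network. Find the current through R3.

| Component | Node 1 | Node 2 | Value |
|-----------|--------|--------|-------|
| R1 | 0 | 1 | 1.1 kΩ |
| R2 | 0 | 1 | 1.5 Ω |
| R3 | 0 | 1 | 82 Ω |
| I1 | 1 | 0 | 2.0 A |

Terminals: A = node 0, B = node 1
All resistors sit directly between nodes 0 and 1, so they are in parallel and share one voltage V; the full source current 2 A splits among them.
1/R_par = 1/1100 + 1/1.5 + 1/82 = 0.6798 S  =>  R_par = 1.471 Ω
V = I × R_par = 2 × 1.471 = 2.942 V
I_R3 = V/R3 = 2.942/82 = 0.03588 A

Final answer: 0.03588 A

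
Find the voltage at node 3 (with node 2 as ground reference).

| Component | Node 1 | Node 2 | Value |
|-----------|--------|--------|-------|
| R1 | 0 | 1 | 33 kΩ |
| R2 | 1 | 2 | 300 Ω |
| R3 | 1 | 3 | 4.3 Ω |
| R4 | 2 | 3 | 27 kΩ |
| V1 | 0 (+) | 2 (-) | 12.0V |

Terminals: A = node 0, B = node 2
Nodal analysis, taking node 2 as the 0 V reference.
Source V1 fixes V_0 = 12 V.
KCL at each unknown node (sum of currents leaving = 0; resistances in Ω):
  Node 1: (V_1 - 12)/33000 + (V_1 - 0)/300 + (V_1 - V_3)/4.3 = 0
  Node 3: (V_3 - V_1)/4.3 + (V_3 - 0)/27000 = 0
Collecting terms (coefficients in siemens):
  0.2359·V_1 - 0.2326·V_3 = 0.0003636
  0.2326·V_3 - 0.2326·V_1 = 0
Determinant D = (0.2359)(0.2326) - (-0.2326)(-0.2326) = 0.000791
V_1 = [(0.0003636)(0.2326) - (-0.2326)(0)]/D = 0.1069 V
V_3 = [(0.2359)(0) - (0.0003636)(-0.2326)]/D = 0.1069 V
The requested potential is V_3 = 0.1069 V.

Final answer: V_3 = 0.1069 V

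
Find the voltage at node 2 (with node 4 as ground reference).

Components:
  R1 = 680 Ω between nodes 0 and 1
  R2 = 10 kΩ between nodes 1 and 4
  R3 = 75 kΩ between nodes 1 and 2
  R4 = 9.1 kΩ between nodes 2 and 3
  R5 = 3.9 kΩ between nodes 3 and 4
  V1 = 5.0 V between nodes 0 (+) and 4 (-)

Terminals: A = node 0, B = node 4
Nodal analysis, taking node 4 as the 0 V reference.
Source V1 fixes V_0 = 5 V.
KCL at each unknown node (sum of currents leaving = 0; resistances in Ω):
  Node 1: (V_1 - 5)/680 + (V_1 - 0)/10000 + (V_1 - V_2)/75000 = 0
  Node 2: (V_2 - V_1)/75000 + (V_2 - V_3)/9100 = 0
  Node 3: (V_3 - V_2)/9100 + (V_3 - 0)/3900 = 0
Collecting terms (coefficients in siemens):
  0.001584·V_1 - 0.00001333·V_2 = 0.007353
  0.0001232·V_2 - 0.00001333·V_1 - 0.0001099·V_3 = 0
  0.0003663·V_3 - 0.0001099·V_2 = 0
Solving these 3 simultaneous equations (Gaussian elimination) gives:
  V_1 = 4.648 V, V_2 = 0.6866 V, V_3 = 0.206 V
The requested potential is V_2 = 0.6866 V.

Final answer: V_2 = 0.6866 V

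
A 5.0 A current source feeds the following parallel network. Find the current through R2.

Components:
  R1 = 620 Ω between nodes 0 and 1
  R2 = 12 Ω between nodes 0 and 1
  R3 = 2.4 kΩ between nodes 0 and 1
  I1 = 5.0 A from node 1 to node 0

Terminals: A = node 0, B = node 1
All resistors sit directly between nodes 0 and 1, so they are in parallel and share one voltage V; the full source current 5 A splits among them.
1/R_par = 1/620 + 1/12 + 1/2400 = 0.08536 S  =>  R_par = 11.71 Ω
V = I × R_par = 5 × 11.71 = 58.57 V
I_R2 = V/R2 = 58.57/12 = 4.881 A

Final answer: 4.881 A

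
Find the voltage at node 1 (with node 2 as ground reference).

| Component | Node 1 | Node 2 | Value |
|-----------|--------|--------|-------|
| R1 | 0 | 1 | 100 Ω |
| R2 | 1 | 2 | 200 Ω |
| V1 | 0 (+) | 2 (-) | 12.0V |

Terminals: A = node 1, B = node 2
Nodal analysis, taking node 2 as the 0 V reference.
Source V1 fixes V_0 = 12 V.
KCL at each unknown node (sum of currents leaving = 0; resistances in Ω):
  Node 1: (V_1 - 12)/100 + (V_1 - 0)/200 = 0
Collecting terms: 0.015 × V_1 = 0.12  =>  V_1 = 8 V
The requested potential is V_1 = 8 V.

Final answer: V_1 = 8 V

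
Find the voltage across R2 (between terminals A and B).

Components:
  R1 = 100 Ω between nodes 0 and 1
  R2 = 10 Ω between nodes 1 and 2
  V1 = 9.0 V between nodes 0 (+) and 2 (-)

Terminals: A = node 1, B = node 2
R1 and R2 are in series across V1 (node 0 → node 1 → node 2), and the output A–B is taken across R2, so this is a voltage divider.
Series current: I = V1/(R1 + R2) = 9/(100 + 10) = 9/110 = 0.08182 A
V_R2 = I × R2 = V1 × R2/(R1 + R2) = 9 × 10/110 = 0.8182 V

Final answer: 0.8182 V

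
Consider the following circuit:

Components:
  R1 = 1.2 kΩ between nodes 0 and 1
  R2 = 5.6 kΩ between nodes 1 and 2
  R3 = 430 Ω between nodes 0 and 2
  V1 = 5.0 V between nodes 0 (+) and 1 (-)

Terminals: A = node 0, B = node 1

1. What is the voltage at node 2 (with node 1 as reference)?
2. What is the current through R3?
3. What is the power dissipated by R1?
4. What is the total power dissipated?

Nodal analysis, taking node 1 as the 0 V reference.
Source V1 fixes V_0 = 5 V.
KCL at each unknown node (sum of currents leaving = 0; resistances in Ω):
  Node 2: (V_2 - 0)/5600 + (V_2 - 5)/430 = 0
Collecting terms: 0.002504 × V_2 = 0.01163  =>  V_2 = 4.643 V
Part 1:
  Read off the nodal solution: V_2 = 4.643 V
Part 2:
  I_R3 = (V_0 - V_2)/R3 = (5 - 4.643)/430 = 0.0008292 A
  Magnitude: I_R3 = 0.0008292 A
Part 3:
  I_R1 = (V_0 - V_1)/R1 = (5 - 0)/1200 = 0.004167 A
  P_R1 = I_R1² × R1 = (0.004167)² × 1200 = 0.02083 W
Part 4:
  Power in each resistor, P = (ΔV)²/R:
    P_R1 = (5 - 0)²/1200 = 0.02083 W
    P_R2 = (0 - 4.643)²/5600 = 0.00385 W
    P_R3 = (5 - 4.643)²/430 = 0.0002956 W
  P_total = P_R1 + P_R2 + P_R3 = 0.02498 W

Final answers:
1. V_2 = 4.643 V
2. I_R3 = 0.0008292 A
3. P_R1 = 0.02083 W
4. P_total = 0.02498 W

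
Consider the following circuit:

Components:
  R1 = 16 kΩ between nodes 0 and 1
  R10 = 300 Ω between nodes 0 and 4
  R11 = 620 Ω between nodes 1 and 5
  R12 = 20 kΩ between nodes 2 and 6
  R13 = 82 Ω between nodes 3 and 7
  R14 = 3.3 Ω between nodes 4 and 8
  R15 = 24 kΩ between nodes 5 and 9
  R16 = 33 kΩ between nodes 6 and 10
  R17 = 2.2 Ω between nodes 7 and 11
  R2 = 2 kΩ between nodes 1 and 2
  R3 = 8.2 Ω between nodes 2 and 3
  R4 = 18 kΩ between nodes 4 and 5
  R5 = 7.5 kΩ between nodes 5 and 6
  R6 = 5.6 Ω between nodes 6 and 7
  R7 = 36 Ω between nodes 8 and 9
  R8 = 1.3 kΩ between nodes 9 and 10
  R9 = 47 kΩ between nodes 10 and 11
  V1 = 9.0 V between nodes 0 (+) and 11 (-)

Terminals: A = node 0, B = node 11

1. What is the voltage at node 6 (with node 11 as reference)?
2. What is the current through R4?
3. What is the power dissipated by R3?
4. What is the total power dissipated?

Nodal analysis, taking node 11 as the 0 V reference.
Source V1 fixes V_0 = 9 V.
KCL at each unknown node (sum of currents leaving = 0; resistances in Ω):
  Node 1: (V_1 - 9)/16000 + (V_1 - V_2)/2000 + (V_1 - V_5)/620 = 0
  Node 2: (V_2 - V_1)/2000 + (V_2 - V_3)/8.2 + (V_2 - V_6)/20000 = 0
  Node 3: (V_3 - V_2)/8.2 + (V_3 - V_7)/82 = 0
  Node 4: (V_4 - V_5)/18000 + (V_4 - 9)/300 + (V_4 - V_8)/3.3 = 0
  Node 5: (V_5 - V_4)/18000 + (V_5 - V_6)/7500 + (V_5 - V_1)/620 + (V_5 - V_9)/24000 = 0
  Node 6: (V_6 - V_5)/7500 + (V_6 - V_7)/5.6 + (V_6 - V_2)/20000 + (V_6 - V_10)/33000 = 0
  Node 7: (V_7 - V_6)/5.6 + (V_7 - V_3)/82 + (V_7 - 0)/2.2 = 0
  Node 8: (V_8 - V_9)/36 + (V_8 - V_4)/3.3 = 0
  Node 9: (V_9 - V_8)/36 + (V_9 - V_10)/1300 + (V_9 - V_5)/24000 = 0
  Node 10: (V_10 - V_9)/1300 + (V_10 - 0)/47000 + (V_10 - V_6)/33000 = 0
Collecting terms (coefficients in siemens):
  0.002175·V_1 - 0.0005·V_2 - 0.001613·V_5 = 0.0005625
  0.1225·V_2 - 0.0005·V_1 - 0.122·V_3 - 0.00005·V_6 = 0
  0.1341·V_3 - 0.122·V_2 - 0.0122·V_7 = 0
  0.3064·V_4 - 0.00005556·V_5 - 0.303·V_8 = 0.03
  0.001843·V_5 - 0.001613·V_1 - 0.00005556·V_4 - 0.0001333·V_6 - 0.00004167·V_9 = 0
  0.1788·V_6 - 0.00005·V_2 - 0.0001333·V_5 - 0.1786·V_7 - 0.0000303·V_10 = 0
  0.6453·V_7 - 0.0122·V_3 - 0.1786·V_6 = 0
  0.3308·V_8 - 0.303·V_4 - 0.02778·V_9 = 0
  0.02859·V_9 - 0.00004167·V_5 - 0.02778·V_8 - 0.0007692·V_10 = 0
  0.0008208·V_10 - 0.0000303·V_6 - 0.0007692·V_9 = 0
Solving these 10 simultaneous equations (Gaussian elimination) gives:
  V_1 = 1.753 V, V_2 = 0.07817 V, V_3 = 0.07133 V, V_4 = 8.68 V
  V_5 = 1.991 V, V_6 = 0.005843 V, V_7 = 0.002965 V, V_8 = 8.678 V
  V_9 = 8.652 V, V_10 = 8.109 V
Part 1:
  Read off the nodal solution: V_6 = 0.005843 V
Part 2:
  I_R4 = (V_4 - V_5)/R4 = (8.68 - 1.991)/18000 = 0.0003716 A
  Magnitude: I_R4 = 0.0003716 A
Part 3:
  I_R3 = (V_2 - V_3)/R3 = (0.07817 - 0.07133)/8.2 = 0.0008337 A
  P_R3 = I_R3² × R3 = (0.0008337)² × 8.2 = 0.0000057 W
Part 4:
  Power in each resistor, P = (ΔV)²/R:
    P_R1 = (9 - 1.753)²/16000 = 0.003283 W
    P_R2 = (1.753 - 0.07817)²/2000 = 0.001402 W
    P_R3 = (0.07817 - 0.07133)²/8.2 = 0.0000057 W
    P_R4 = (8.68 - 1.991)²/18000 = 0.002485 W
    P_R5 = (1.991 - 0.005843)²/7500 = 0.0005256 W
    P_R6 = (0.005843 - 0.002965)²/5.6 = 0.000001479 W
    P_R7 = (8.678 - 8.652)²/36 = 0.00001742 W
    P_R8 = (8.652 - 8.109)²/1300 = 0.0002272 W
    P_R9 = (8.109 - 0)²/47000 = 0.001399 W
    P_R10 = (9 - 8.68)²/300 = 0.0003417 W
    P_R11 = (1.753 - 1.991)²/620 = 0.00009162 W
    P_R12 = (0.07817 - 0.005843)²/20000 = 0.0000002616 W
    P_R13 = (0.07133 - 0.002965)²/82 = 0.000057 W
    P_R14 = (8.68 - 8.678)²/3.3 = 0.000001597 W
    P_R15 = (1.991 - 8.652)²/24000 = 0.001849 W
    P_R16 = (0.005843 - 8.109)²/33000 = 0.00199 W
    P_R17 = (0.002965 - 0)²/2.2 = 0.000003995 W
  P_total = P_R1 + P_R2 + P_R3 + P_R4 + P_R5 + P_R6 + P_R7 + P_R8 + P_R9 + P_R10 + P_R11 + P_R12 + P_R13 + P_R14 + P_R15 + P_R16 + P_R17 = 0.01368 W

Final answers:
1. V_6 = 0.005843 V
2. I_R4 = 0.0003716 A
3. P_R3 = 5.7e-06 W
4. P_total = 0.01368 W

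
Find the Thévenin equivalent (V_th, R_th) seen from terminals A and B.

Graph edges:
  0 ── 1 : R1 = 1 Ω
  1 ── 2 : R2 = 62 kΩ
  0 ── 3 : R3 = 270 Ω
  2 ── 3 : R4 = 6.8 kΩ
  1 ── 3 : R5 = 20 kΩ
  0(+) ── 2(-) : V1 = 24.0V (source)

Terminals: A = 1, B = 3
Step 1 — V_th is the open-circuit voltage V_A - V_B (nothing connected across the terminals).
Nodal analysis, taking node 2 as the 0 V reference.
Source V1 fixes V_0 = 24 V.
KCL at each unknown node (sum of currents leaving = 0; resistances in Ω):
  Node 1: (V_1 - 24)/1 + (V_1 - 0)/62000 + (V_1 - V_3)/20000 = 0
  Node 3: (V_3 - 24)/270 + (V_3 - 0)/6800 + (V_3 - V_1)/20000 = 0
Collecting terms (coefficients in siemens):
  1·V_1 - 0.00005·V_3 = 24
  0.003901·V_3 - 0.00005·V_1 = 0.08889
Determinant D = (1)(0.003901) - (-0.00005)(-0.00005) = 0.003901
V_1 = [(24)(0.003901) - (-0.00005)(0.08889)]/D = 24 V
V_3 = [(1)(0.08889) - (24)(-0.00005)]/D = 23.1 V
V_th = V_1 - V_3 = 24 - 23.1 = 0.9044 V
Step 2 — R_th: zero the source — replace V1 by a short circuit (node 2 merges into node 0) — and find the resistance seen between A (node 1) and B (node 3).
Reduce the network between node 1 (A) and node 3 (B) by series/parallel combination:
  Rp1 = R1 ‖ R2 (parallel, both between nodes 0 and 1) = 1/(1/1 + 1/62000) = 1 Ω
  Rp2 = R3 ‖ R4 (parallel, both between nodes 0 and 3) = 1/(1/270 + 1/6800) = 259.7 Ω
  Rs1 = Rp1 + Rp2 (series, joined only at node 0) = 1 + 259.7 = 260.7 Ω
  Rp3 = R5 ‖ Rs1 (parallel, both between nodes 1 and 3) = 1/(1/20000 + 1/260.7) = 257.3 Ω
R_th = 257.3 Ω

Final answer: V_th = 0.9044 V, R_th = 257.3 Ω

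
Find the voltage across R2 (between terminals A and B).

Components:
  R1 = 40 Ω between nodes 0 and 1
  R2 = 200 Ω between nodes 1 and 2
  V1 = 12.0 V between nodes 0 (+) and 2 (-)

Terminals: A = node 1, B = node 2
R1 and R2 are in series across V1 (node 0 → node 1 → node 2), and the output A–B is taken across R2, so this is a voltage divider.
Series current: I = V1/(R1 + R2) = 12/(40 + 200) = 12/240 = 0.05 A
V_R2 = I × R2 = V1 × R2/(R1 + R2) = 12 × 200/240 = 10 V

Final answer: 10 V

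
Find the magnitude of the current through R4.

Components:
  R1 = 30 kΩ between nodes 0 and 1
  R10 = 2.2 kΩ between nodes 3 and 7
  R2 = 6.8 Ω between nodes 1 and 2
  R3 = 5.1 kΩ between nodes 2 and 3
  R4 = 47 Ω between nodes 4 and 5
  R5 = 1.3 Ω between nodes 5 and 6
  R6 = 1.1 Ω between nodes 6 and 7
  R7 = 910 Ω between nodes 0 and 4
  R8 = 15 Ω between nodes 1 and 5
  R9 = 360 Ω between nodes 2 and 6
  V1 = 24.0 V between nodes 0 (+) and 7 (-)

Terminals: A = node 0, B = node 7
Nodal analysis, taking node 7 as the 0 V reference.
Source V1 fixes V_0 = 24 V.
KCL at each unknown node (sum of currents leaving = 0; resistances in Ω):
  Node 1: (V_1 - 24)/30000 + (V_1 - V_2)/6.8 + (V_1 - V_5)/15 = 0
  Node 2: (V_2 - V_1)/6.8 + (V_2 - V_3)/5100 + (V_2 - V_6)/360 = 0
  Node 3: (V_3 - V_2)/5100 + (V_3 - 0)/2200 = 0
  Node 4: (V_4 - V_5)/47 + (V_4 - 24)/910 = 0
  Node 5: (V_5 - V_4)/47 + (V_5 - V_6)/1.3 + (V_5 - V_1)/15 = 0
  Node 6: (V_6 - V_5)/1.3 + (V_6 - 0)/1.1 + (V_6 - V_2)/360 = 0
Collecting terms (coefficients in siemens):
  0.2138·V_1 - 0.1471·V_2 - 0.06667·V_5 = 0.0008
  0.15·V_2 - 0.1471·V_1 - 0.0001961·V_3 - 0.002778·V_6 = 0
  0.0006506·V_3 - 0.0001961·V_2 = 0
  0.02238·V_4 - 0.02128·V_5 = 0.02637
  0.8572·V_5 - 0.06667·V_1 - 0.02128·V_4 - 0.7692·V_6 = 0
  1.681·V_6 - 0.002778·V_2 - 0.7692·V_5 = 0
Solving these 6 simultaneous equations (Gaussian elimination) gives:
  V_1 = 0.07182 V, V_2 = 0.07095 V, V_3 = 0.02138 V, V_4 = 1.237 V
  V_5 = 0.06177 V, V_6 = 0.02838 V
I_R4 = (V_4 - V_5)/R4 = (1.237 - 0.06177)/47 = 0.02501 A
|I_R4| = 0.02501 A

Final answer: |I_R4| = 0.02501 A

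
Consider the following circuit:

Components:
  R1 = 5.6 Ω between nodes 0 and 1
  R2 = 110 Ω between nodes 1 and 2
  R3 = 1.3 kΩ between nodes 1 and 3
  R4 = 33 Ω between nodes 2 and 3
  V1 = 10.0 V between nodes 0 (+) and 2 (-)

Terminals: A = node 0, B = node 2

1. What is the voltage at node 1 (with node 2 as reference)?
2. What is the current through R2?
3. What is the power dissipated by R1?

Nodal analysis, taking node 2 as the 0 V reference.
Source V1 fixes V_0 = 10 V.
KCL at each unknown node (sum of currents leaving = 0; resistances in Ω):
  Node 1: (V_1 - 10)/5.6 + (V_1 - 0)/110 + (V_1 - V_3)/1300 = 0
  Node 3: (V_3 - V_1)/1300 + (V_3 - 0)/33 = 0
Collecting terms (coefficients in siemens):
  0.1884·V_1 - 0.0007692·V_3 = 1.786
  0.03107·V_3 - 0.0007692·V_1 = 0
Determinant D = (0.1884)(0.03107) - (-0.0007692)(-0.0007692) = 0.005854
V_1 = [(1.786)(0.03107) - (-0.0007692)(0)]/D = 9.478 V
V_3 = [(0.1884)(0) - (1.786)(-0.0007692)]/D = 0.2346 V
Part 1:
  Read off the nodal solution: V_1 = 9.478 V
Part 2:
  I_R2 = (V_1 - V_2)/R2 = (9.478 - 0)/110 = 0.08616 A
  Magnitude: I_R2 = 0.08616 A
Part 3:
  I_R1 = (V_0 - V_1)/R1 = (10 - 9.478)/5.6 = 0.09327 A
  P_R1 = I_R1² × R1 = (0.09327)² × 5.6 = 0.04872 W

Final answers:
1. V_1 = 9.478 V
2. I_R2 = 0.08616 A
3. P_R1 = 0.04872 W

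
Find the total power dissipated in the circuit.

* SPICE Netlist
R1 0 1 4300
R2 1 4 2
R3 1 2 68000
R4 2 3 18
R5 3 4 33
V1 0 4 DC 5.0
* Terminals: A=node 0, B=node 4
Nodal analysis, taking node 4 as the 0 V reference.
Source V1 fixes V_0 = 5 V.
KCL at each unknown node (sum of currents leaving = 0; resistances in Ω):
  Node 1: (V_1 - 5)/4300 + (V_1 - 0)/2 + (V_1 - V_2)/68000 = 0
  Node 2: (V_2 - V_1)/68000 + (V_2 - V_3)/18 = 0
  Node 3: (V_3 - V_2)/18 + (V_3 - 0)/33 = 0
Collecting terms (coefficients in siemens):
  0.5002·V_1 - 0.00001471·V_2 = 0.001163
  0.05557·V_2 - 0.00001471·V_1 - 0.05556·V_3 = 0
  0.08586·V_3 - 0.05556·V_2 = 0
Solving these 3 simultaneous equations (Gaussian elimination) gives:
  V_1 = 0.002324 V, V_2 = 0.000001742 V, V_3 = 0.000001127 V
Power in each resistor, P = (ΔV)²/R:
  P_R1 = (5 - 0.002324)²/4300 = 0.005809 W
  P_R2 = (0.002324 - 0)²/2 = 0.000002701 W
  P_R3 = (0.002324 - 0.000001742)²/68000 = 0.00000000007934 W
  P_R4 = (0.000001742 - 0.000001127)²/18 = 0.000000000000021 W
  P_R5 = (0.000001127 - 0)²/33 = 0.0000000000000385 W
P_total = P_R1 + P_R2 + P_R3 + P_R4 + P_R5 = 0.005811 W

Final answer: 0.005811 W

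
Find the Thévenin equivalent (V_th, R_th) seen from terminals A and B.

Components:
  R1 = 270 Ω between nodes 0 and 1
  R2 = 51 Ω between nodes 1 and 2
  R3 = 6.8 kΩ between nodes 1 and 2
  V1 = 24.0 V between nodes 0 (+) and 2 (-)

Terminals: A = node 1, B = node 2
Step 1 — V_th is the open-circuit voltage V_A - V_B (nothing connected across the terminals).
Nodal analysis, taking node 2 as the 0 V reference.
Source V1 fixes V_0 = 24 V.
KCL at each unknown node (sum of currents leaving = 0; resistances in Ω):
  Node 1: (V_1 - 24)/270 + (V_1 - 0)/51 + (V_1 - 0)/6800 = 0
Collecting terms: 0.02346 × V_1 = 0.08889  =>  V_1 = 3.789 V
V_th = V_1 - V_2 = 3.789 - 0 = 3.789 V
Step 2 — R_th: zero the source — replace V1 by a short circuit (node 2 merges into node 0) — and find the resistance seen between A (node 1) and B (node 0).
Reduce the network between node 1 (A) and node 0 (B) by series/parallel combination:
  Rp1 = R1 ‖ R2 ‖ R3 (parallel, all between nodes 0 and 1) = 1/(1/270 + 1/51 + 1/6800) = 42.63 Ω
R_th = 42.63 Ω

Final answer: V_th = 3.789 V, R_th = 42.63 Ω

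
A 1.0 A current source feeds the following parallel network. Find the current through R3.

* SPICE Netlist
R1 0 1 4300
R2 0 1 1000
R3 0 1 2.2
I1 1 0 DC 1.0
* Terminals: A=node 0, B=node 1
All resistors sit directly between nodes 0 and 1, so they are in parallel and share one voltage V; the full source current 1 A splits among them.
1/R_par = 1/4300 + 1/1000 + 1/2.2 = 0.4558 S  =>  R_par = 2.194 Ω
V = I × R_par = 1 × 2.194 = 2.194 V
I_R3 = V/R3 = 2.194/2.2 = 0.9973 A

Final answer: 0.9973 A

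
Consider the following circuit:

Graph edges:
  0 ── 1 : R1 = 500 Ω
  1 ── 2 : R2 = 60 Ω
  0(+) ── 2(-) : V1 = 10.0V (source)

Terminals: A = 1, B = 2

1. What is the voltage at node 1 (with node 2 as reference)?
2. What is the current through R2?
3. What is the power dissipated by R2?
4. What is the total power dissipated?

Nodal analysis, taking node 2 as the 0 V reference.
Source V1 fixes V_0 = 10 V.
KCL at each unknown node (sum of currents leaving = 0; resistances in Ω):
  Node 1: (V_1 - 10)/500 + (V_1 - 0)/60 = 0
Collecting terms: 0.01867 × V_1 = 0.02  =>  V_1 = 1.071 V
Part 1:
  Read off the nodal solution: V_1 = 1.071 V
Part 2:
  I_R2 = (V_1 - V_2)/R2 = (1.071 - 0)/60 = 0.01786 A
  Magnitude: I_R2 = 0.01786 A
Part 3:
  I_R2 = (V_1 - V_2)/R2 = (1.071 - 0)/60 = 0.01786 A
  P_R2 = I_R2² × R2 = (0.01786)² × 60 = 0.01913 W
Part 4:
  Power in each resistor, P = (ΔV)²/R:
    P_R1 = (10 - 1.071)²/500 = 0.1594 W
    P_R2 = (1.071 - 0)²/60 = 0.01913 W
  P_total = P_R1 + P_R2 = 0.1786 W

Final answers:
1. V_1 = 1.071 V
2. I_R2 = 0.01786 A
3. P_R2 = 0.01913 W
4. P_total = 0.1786 W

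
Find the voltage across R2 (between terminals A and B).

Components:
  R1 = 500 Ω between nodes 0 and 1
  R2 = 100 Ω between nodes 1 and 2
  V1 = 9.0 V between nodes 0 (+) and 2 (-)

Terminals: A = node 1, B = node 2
R1 and R2 are in series across V1 (node 0 → node 1 → node 2), and the output A–B is taken across R2, so this is a voltage divider.
Series current: I = V1/(R1 + R2) = 9/(500 + 100) = 9/600 = 0.015 A
V_R2 = I × R2 = V1 × R2/(R1 + R2) = 9 × 100/600 = 1.5 V

Final answer: 1.5 V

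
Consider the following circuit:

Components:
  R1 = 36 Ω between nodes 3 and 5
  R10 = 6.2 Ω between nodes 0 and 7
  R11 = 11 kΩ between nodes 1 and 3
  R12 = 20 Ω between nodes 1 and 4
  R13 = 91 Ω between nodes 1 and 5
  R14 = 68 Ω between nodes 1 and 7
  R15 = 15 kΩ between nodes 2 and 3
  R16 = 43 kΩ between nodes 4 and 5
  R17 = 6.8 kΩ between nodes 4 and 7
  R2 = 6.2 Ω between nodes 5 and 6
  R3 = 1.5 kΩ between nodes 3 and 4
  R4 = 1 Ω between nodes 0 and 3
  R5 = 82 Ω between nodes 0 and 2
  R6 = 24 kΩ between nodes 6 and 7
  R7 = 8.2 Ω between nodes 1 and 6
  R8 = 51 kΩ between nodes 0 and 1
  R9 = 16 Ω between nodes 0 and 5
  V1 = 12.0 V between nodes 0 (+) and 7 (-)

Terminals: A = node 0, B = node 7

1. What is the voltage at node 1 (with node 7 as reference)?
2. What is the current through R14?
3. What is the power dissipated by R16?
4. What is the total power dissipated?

Nodal analysis, taking node 7 as the 0 V reference.
Source V1 fixes V_0 = 12 V.
KCL at each unknown node (sum of currents leaving = 0; resistances in Ω):
  Node 1: (V_1 - V_6)/8.2 + (V_1 - 12)/51000 + (V_1 - V_3)/11000 + (V_1 - V_4)/20 + (V_1 - V_5)/91 + (V_1 - 0)/68 = 0
  Node 2: (V_2 - 12)/82 + (V_2 - V_3)/15000 = 0
  Node 3: (V_3 - V_5)/36 + (V_3 - V_4)/1500 + (V_3 - 12)/1 + (V_3 - V_1)/11000 + (V_3 - V_2)/15000 = 0
  Node 4: (V_4 - V_3)/1500 + (V_4 - V_1)/20 + (V_4 - V_5)/43000 + (V_4 - 0)/6800 = 0
  Node 5: (V_5 - V_3)/36 + (V_5 - V_6)/6.2 + (V_5 - 12)/16 + (V_5 - V_1)/91 + (V_5 - V_4)/43000 = 0
  Node 6: (V_6 - V_5)/6.2 + (V_6 - 0)/24000 + (V_6 - V_1)/8.2 = 0
Collecting terms (coefficients in siemens):
  0.1978·V_1 - 0.00009091·V_3 - 0.05·V_4 - 0.01099·V_5 - 0.122·V_6 = 0.0002353
  0.01226·V_2 - 0.00006667·V_3 = 0.1463
  1.029·V_3 - 0.00009091·V_1 - 0.00006667·V_2 - 0.0006667·V_4 - 0.02778·V_5 = 12
  0.05084·V_4 - 0.05·V_1 - 0.0006667·V_3 - 0.00002326·V_5 = 0
  0.2626·V_5 - 0.01099·V_1 - 0.02778·V_3 - 0.00002326·V_4 - 0.1613·V_6 = 0.75
  0.2833·V_6 - 0.122·V_1 - 0.1613·V_5 = 0
Solving these 6 simultaneous equations (Gaussian elimination) gives:
  V_1 = 8.921 V, V_2 = 12 V, V_3 = 11.96 V, V_4 = 8.936 V
  V_5 = 10.54 V, V_6 = 9.842 V
Part 1:
  Read off the nodal solution: V_1 = 8.921 V
Part 2:
  I_R14 = (V_1 - V_7)/R14 = (8.921 - 0)/68 = 0.1312 A
  Magnitude: I_R14 = 0.1312 A
Part 3:
  I_R16 = (V_4 - V_5)/R16 = (8.936 - 10.54)/43000 = -0.00003733 A
  P_R16 = I_R16² × R16 = (-0.00003733)² × 43000 = 0.00005992 W
Part 4:
  Power in each resistor, P = (ΔV)²/R:
    P_R1 = (11.96 - 10.54)²/36 = 0.05581 W
    P_R2 = (10.54 - 9.842)²/6.2 = 0.07878 W
    P_R3 = (11.96 - 8.936)²/1500 = 0.00609 W
    P_R4 = (12 - 11.96)²/1 = 0.001736 W
    P_R5 = (12 - 12)²/82 = 0.0000000006257 W
    P_R6 = (9.842 - 0)²/24000 = 0.004036 W
    P_R7 = (8.921 - 9.842)²/8.2 = 0.1034 W
    P_R8 = (12 - 8.921)²/51000 = 0.0001859 W
    P_R9 = (12 - 10.54)²/16 = 0.1331 W
    P_R10 = (12 - 0)²/6.2 = 23.23 W
    P_R11 = (8.921 - 11.96)²/11000 = 0.0008387 W
    P_R12 = (8.921 - 8.936)²/20 = 0.0000109 W
    P_R13 = (8.921 - 10.54)²/91 = 0.02884 W
    P_R14 = (8.921 - 0)²/68 = 1.17 W
    P_R15 = (12 - 11.96)²/15000 = 0.0000001145 W
    P_R16 = (8.936 - 10.54)²/43000 = 0.00005992 W
    P_R17 = (8.936 - 0)²/6800 = 0.01174 W
  P_total = P_R1 + P_R2 + P_R3 + P_R4 + P_R5 + P_R6 + P_R7 + P_R8 + P_R9 + P_R10 + P_R11 + P_R12 + P_R13 + P_R14 + P_R15 + P_R16 + P_R17 = 24.82 W

Final answers:
1. V_1 = 8.921 V
2. I_R14 = 0.1312 A
3. P_R16 = 5.992e-05 W
4. P_total = 24.82 W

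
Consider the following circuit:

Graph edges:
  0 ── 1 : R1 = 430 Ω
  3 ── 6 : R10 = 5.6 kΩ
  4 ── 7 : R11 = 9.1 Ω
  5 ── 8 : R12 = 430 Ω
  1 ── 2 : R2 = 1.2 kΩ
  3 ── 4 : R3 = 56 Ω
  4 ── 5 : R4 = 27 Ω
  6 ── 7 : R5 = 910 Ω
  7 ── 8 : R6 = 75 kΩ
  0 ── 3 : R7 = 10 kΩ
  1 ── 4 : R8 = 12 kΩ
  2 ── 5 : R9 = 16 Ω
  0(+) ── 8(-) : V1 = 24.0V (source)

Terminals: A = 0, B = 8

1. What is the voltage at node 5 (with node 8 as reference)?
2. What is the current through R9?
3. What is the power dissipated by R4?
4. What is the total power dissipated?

Nodal analysis, taking node 8 as the 0 V reference.
Source V1 fixes V_0 = 24 V.
KCL at each unknown node (sum of currents leaving = 0; resistances in Ω):
  Node 1: (V_1 - 24)/430 + (V_1 - V_2)/1200 + (V_1 - V_4)/12000 = 0
  Node 2: (V_2 - V_1)/1200 + (V_2 - V_5)/16 = 0
  Node 3: (V_3 - V_4)/56 + (V_3 - 24)/10000 + (V_3 - V_6)/5600 = 0
  Node 4: (V_4 - V_3)/56 + (V_4 - V_5)/27 + (V_4 - V_1)/12000 + (V_4 - V_7)/9.1 = 0
  Node 5: (V_5 - V_4)/27 + (V_5 - V_2)/16 + (V_5 - 0)/430 = 0
  Node 6: (V_6 - V_7)/910 + (V_6 - V_3)/5600 = 0
  Node 7: (V_7 - V_6)/910 + (V_7 - 0)/75000 + (V_7 - V_4)/9.1 = 0
Collecting terms (coefficients in siemens):
  0.003242·V_1 - 0.0008333·V_2 - 0.00008333·V_4 = 0.05581
  0.06333·V_2 - 0.0008333·V_1 - 0.0625·V_5 = 0
  0.01814·V_3 - 0.01786·V_4 - 0.0001786·V_6 = 0.0024
  0.1649·V_4 - 0.00008333·V_1 - 0.01786·V_3 - 0.03704·V_5 - 0.1099·V_7 = 0
  0.1019·V_5 - 0.0625·V_2 - 0.03704·V_4 = 0
  0.001277·V_6 - 0.0001786·V_3 - 0.001099·V_7 = 0
  0.111·V_7 - 0.1099·V_4 - 0.001099·V_6 = 0
Solving these 7 simultaneous equations (Gaussian elimination) gives:
  V_1 = 18.91 V, V_2 = 6.003 V, V_3 = 6.006 V, V_4 = 5.906 V
  V_5 = 5.831 V, V_6 = 5.92 V, V_7 = 5.906 V
Part 1:
  Read off the nodal solution: V_5 = 5.831 V
Part 2:
  I_R9 = (V_2 - V_5)/R9 = (6.003 - 5.831)/16 = 0.01076 A
  Magnitude: I_R9 = 0.01076 A
Part 3:
  I_R4 = (V_4 - V_5)/R4 = (5.906 - 5.831)/27 = 0.002804 A
  P_R4 = I_R4² × R4 = (0.002804)² × 27 = 0.0002123 W
Part 4:
  Power in each resistor, P = (ΔV)²/R:
    P_R1 = (24 - 18.91)²/430 = 0.06027 W
    P_R2 = (18.91 - 6.003)²/1200 = 0.1388 W
    P_R3 = (6.006 - 5.906)²/56 = 0.0001782 W
    P_R4 = (5.906 - 5.831)²/27 = 0.0002123 W
    P_R5 = (5.92 - 5.906)²/910 = 0.0000002168 W
    P_R6 = (5.906 - 0)²/75000 = 0.000465 W
    P_R7 = (24 - 6.006)²/10000 = 0.03238 W
    P_R8 = (18.91 - 5.906)²/12000 = 0.01409 W
    P_R9 = (6.003 - 5.831)²/16 = 0.001851 W
    P_R10 = (6.006 - 5.92)²/5600 = 0.000001334 W
    P_R11 = (5.906 - 5.906)²/9.1 = 0.00000003647 W
    P_R12 = (5.831 - 0)²/430 = 0.07906 W
  P_total = P_R1 + P_R2 + P_R3 + P_R4 + P_R5 + P_R6 + P_R7 + P_R8 + P_R9 + P_R10 + P_R11 + P_R12 = 0.3273 W

Final answers:
1. V_5 = 5.831 V
2. I_R9 = 0.01076 A
3. P_R4 = 0.0002123 W
4. P_total = 0.3273 W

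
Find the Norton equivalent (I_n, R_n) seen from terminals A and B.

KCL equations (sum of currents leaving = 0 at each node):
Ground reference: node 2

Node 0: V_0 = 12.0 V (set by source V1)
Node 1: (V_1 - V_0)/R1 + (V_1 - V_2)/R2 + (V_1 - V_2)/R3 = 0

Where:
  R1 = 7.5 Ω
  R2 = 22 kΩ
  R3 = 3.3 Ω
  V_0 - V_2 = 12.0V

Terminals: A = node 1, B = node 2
Find the Thévenin equivalent first; then I_n = V_th/R_th and R_n = R_th.
Step 1 — V_th is the open-circuit voltage V_A - V_B (nothing connected across the terminals).
Nodal analysis, taking node 2 as the 0 V reference.
Source V1 fixes V_0 = 12 V.
KCL at each unknown node (sum of currents leaving = 0; resistances in Ω):
  Node 1: (V_1 - 12)/7.5 + (V_1 - 0)/22000 + (V_1 - 0)/3.3 = 0
Collecting terms: 0.4364 × V_1 = 1.6  =>  V_1 = 3.666 V
V_th = V_1 - V_2 = 3.666 - 0 = 3.666 V
Step 2 — R_th: zero the source — replace V1 by a short circuit (node 2 merges into node 0) — and find the resistance seen between A (node 1) and B (node 0).
Reduce the network between node 1 (A) and node 0 (B) by series/parallel combination:
  Rp1 = R1 ‖ R2 ‖ R3 (parallel, all between nodes 0 and 1) = 1/(1/7.5 + 1/22000 + 1/3.3) = 2.291 Ω
R_th = 2.291 Ω
I_n = V_th/R_th = 3.666/2.291 = 1.6 A, and R_n = R_th = 2.291 Ω

Final answer: I_n = 1.6 A, R_n = 2.291 Ω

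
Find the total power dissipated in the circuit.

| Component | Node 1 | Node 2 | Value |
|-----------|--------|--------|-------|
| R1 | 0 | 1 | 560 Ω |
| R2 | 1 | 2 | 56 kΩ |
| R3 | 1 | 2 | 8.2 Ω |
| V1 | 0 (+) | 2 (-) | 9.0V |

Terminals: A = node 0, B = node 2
Nodal analysis, taking node 2 as the 0 V reference.
Source V1 fixes V_0 = 9 V.
KCL at each unknown node (sum of currents leaving = 0; resistances in Ω):
  Node 1: (V_1 - 9)/560 + (V_1 - 0)/56000 + (V_1 - 0)/8.2 = 0
Collecting terms: 0.1238 × V_1 = 0.01607  =>  V_1 = 0.1299 V
Power in each resistor, P = (ΔV)²/R:
  P_R1 = (9 - 0.1299)²/560 = 0.1405 W
  P_R2 = (0.1299 - 0)²/56000 = 0.0000003012 W
  P_R3 = (0.1299 - 0)²/8.2 = 0.002057 W
P_total = P_R1 + P_R2 + P_R3 = 0.1426 W

Final answer: 0.1426 W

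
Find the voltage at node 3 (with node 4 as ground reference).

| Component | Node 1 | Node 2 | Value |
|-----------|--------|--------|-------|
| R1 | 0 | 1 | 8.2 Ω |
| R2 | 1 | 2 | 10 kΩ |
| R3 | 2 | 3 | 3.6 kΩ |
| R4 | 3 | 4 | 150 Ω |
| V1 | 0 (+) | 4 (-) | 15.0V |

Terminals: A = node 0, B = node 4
Nodal analysis, taking node 4 as the 0 V reference.
Source V1 fixes V_0 = 15 V.
KCL at each unknown node (sum of currents leaving = 0; resistances in Ω):
  Node 1: (V_1 - 15)/8.2 + (V_1 - V_2)/10000 = 0
  Node 2: (V_2 - V_1)/10000 + (V_2 - V_3)/3600 = 0
  Node 3: (V_3 - V_2)/3600 + (V_3 - 0)/150 = 0
Collecting terms (coefficients in siemens):
  0.1221·V_1 - 0.0001·V_2 = 1.829
  0.0003778·V_2 - 0.0001·V_1 - 0.0002778·V_3 = 0
  0.006944·V_3 - 0.0002778·V_2 = 0
Solving these 3 simultaneous equations (Gaussian elimination) gives:
  V_1 = 14.99 V, V_2 = 4.088 V, V_3 = 0.1635 V
The requested potential is V_3 = 0.1635 V.

Final answer: V_3 = 0.1635 V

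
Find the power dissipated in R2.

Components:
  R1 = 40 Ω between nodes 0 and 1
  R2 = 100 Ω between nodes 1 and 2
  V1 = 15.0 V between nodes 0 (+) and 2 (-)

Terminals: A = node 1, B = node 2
Nodal analysis, taking node 2 as the 0 V reference.
Source V1 fixes V_0 = 15 V.
KCL at each unknown node (sum of currents leaving = 0; resistances in Ω):
  Node 1: (V_1 - 15)/40 + (V_1 - 0)/100 = 0
Collecting terms: 0.035 × V_1 = 0.375  =>  V_1 = 10.71 V
I_R2 = (V_1 - V_2)/R2 = (10.71 - 0)/100 = 0.1071 A
P_R2 = I_R2² × R2 = (0.1071)² × 100 = 1.148 W

Final answer: 1.148 W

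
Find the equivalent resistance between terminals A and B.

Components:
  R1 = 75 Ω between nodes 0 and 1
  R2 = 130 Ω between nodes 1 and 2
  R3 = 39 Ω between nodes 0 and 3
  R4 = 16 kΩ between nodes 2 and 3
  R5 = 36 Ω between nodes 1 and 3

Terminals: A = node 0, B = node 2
The network is not a plain series/parallel combination. Inject a 1 A test current into terminal A (node 0) and return it from terminal B (node 2); then R_eq = V_A / (1 A).
Nodal analysis, taking node 2 as the 0 V reference.
Current source I_test pushes 1 A into node 0 and draws it out of node 2.
KCL at each unknown node (sum of currents leaving = 0; resistances in Ω):
  Node 0: (V_0 - V_1)/75 + (V_0 - V_3)/39 - 1 = 0
  Node 1: (V_1 - V_0)/75 + (V_1 - 0)/130 + (V_1 - V_3)/36 = 0
  Node 3: (V_3 - V_0)/39 + (V_3 - V_1)/36 + (V_3 - 0)/16000 = 0
Collecting terms (coefficients in siemens):
  0.03897·V_0 - 0.01333·V_1 - 0.02564·V_3 = 1
  0.0488·V_1 - 0.01333·V_0 - 0.02778·V_3 = 0
  0.05348·V_3 - 0.02564·V_0 - 0.02778·V_1 = 0
Solving these 3 simultaneous equations (Gaussian elimination) gives:
  V_0 = 166.1 V, V_1 = 128.8 V, V_3 = 146.6 V
R_eq = V_0 / 1 A = 166.1 Ω

Final answer: 166.1 Ω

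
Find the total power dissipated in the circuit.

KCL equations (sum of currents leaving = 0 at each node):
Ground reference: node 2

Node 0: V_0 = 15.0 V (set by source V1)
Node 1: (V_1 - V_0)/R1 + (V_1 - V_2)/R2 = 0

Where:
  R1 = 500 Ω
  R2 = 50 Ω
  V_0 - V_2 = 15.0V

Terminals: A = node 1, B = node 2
Nodal analysis, taking node 2 as the 0 V reference.
Source V1 fixes V_0 = 15 V.
KCL at each unknown node (sum of currents leaving = 0; resistances in Ω):
  Node 1: (V_1 - 15)/500 + (V_1 - 0)/50 = 0
Collecting terms: 0.022 × V_1 = 0.03  =>  V_1 = 1.364 V
Power in each resistor, P = (ΔV)²/R:
  P_R1 = (15 - 1.364)²/500 = 0.3719 W
  P_R2 = (1.364 - 0)²/50 = 0.03719 W
P_total = P_R1 + P_R2 = 0.4091 W

Final answer: 0.4091 W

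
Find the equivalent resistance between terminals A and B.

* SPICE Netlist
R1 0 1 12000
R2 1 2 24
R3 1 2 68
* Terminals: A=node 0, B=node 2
Reduce the network between node 0 (A) and node 2 (B) by series/parallel combination:
  Rp1 = R2 ‖ R3 (parallel, both between nodes 1 and 2) = 1/(1/24 + 1/68) = 17.74 Ω
  Rs1 = R1 + Rp1 (series, joined only at node 1) = 12000 + 17.74 = 12020 Ω
R_eq = 12.02 kΩ

Final answer: 12.02 kΩ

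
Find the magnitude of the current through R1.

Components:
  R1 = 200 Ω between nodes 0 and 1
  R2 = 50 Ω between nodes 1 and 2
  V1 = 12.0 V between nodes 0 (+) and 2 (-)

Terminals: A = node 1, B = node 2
Nodal analysis, taking node 2 as the 0 V reference.
Source V1 fixes V_0 = 12 V.
KCL at each unknown node (sum of currents leaving = 0; resistances in Ω):
  Node 1: (V_1 - 12)/200 + (V_1 - 0)/50 = 0
Collecting terms: 0.025 × V_1 = 0.06  =>  V_1 = 2.4 V
I_R1 = (V_0 - V_1)/R1 = (12 - 2.4)/200 = 0.048 A
|I_R1| = 0.048 A

Final answer: |I_R1| = 0.048 A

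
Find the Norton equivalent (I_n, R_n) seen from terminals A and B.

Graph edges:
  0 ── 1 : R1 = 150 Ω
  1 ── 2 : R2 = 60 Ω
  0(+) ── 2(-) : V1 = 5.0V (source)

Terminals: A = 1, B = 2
Find the Thévenin equivalent first; then I_n = V_th/R_th and R_n = R_th.
Step 1 — V_th is the open-circuit voltage V_A - V_B (nothing connected across the terminals).
Nodal analysis, taking node 2 as the 0 V reference.
Source V1 fixes V_0 = 5 V.
KCL at each unknown node (sum of currents leaving = 0; resistances in Ω):
  Node 1: (V_1 - 5)/150 + (V_1 - 0)/60 = 0
Collecting terms: 0.02333 × V_1 = 0.03333  =>  V_1 = 1.429 V
V_th = V_1 - V_2 = 1.429 - 0 = 1.429 V
Step 2 — R_th: zero the source — replace V1 by a short circuit (node 2 merges into node 0) — and find the resistance seen between A (node 1) and B (node 0).
Reduce the network between node 1 (A) and node 0 (B) by series/parallel combination:
  Rp1 = R1 ‖ R2 (parallel, both between nodes 0 and 1) = 1/(1/150 + 1/60) = 42.86 Ω
R_th = 42.86 Ω
I_n = V_th/R_th = 1.429/42.86 = 0.03333 A, and R_n = R_th = 42.86 Ω

Final answer: I_n = 0.03333 A, R_n = 42.86 Ω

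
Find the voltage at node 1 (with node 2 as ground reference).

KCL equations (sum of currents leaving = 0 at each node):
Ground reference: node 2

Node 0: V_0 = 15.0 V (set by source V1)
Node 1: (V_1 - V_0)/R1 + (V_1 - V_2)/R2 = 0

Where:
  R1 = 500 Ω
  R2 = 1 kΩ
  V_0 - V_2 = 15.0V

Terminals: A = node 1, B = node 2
Nodal analysis, taking node 2 as the 0 V reference.
Source V1 fixes V_0 = 15 V.
KCL at each unknown node (sum of currents leaving = 0; resistances in Ω):
  Node 1: (V_1 - 15)/500 + (V_1 - 0)/1000 = 0
Collecting terms: 0.003 × V_1 = 0.03  =>  V_1 = 10 V
The requested potential is V_1 = 10 V.

Final answer: V_1 = 10 V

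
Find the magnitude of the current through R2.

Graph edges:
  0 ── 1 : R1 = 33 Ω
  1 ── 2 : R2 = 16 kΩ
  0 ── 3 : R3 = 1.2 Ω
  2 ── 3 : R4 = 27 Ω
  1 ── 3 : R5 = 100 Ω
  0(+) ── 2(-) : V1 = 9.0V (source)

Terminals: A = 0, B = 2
Nodal analysis, taking node 2 as the 0 V reference.
Source V1 fixes V_0 = 9 V.
KCL at each unknown node (sum of currents leaving = 0; resistances in Ω):
  Node 1: (V_1 - 9)/33 + (V_1 - 0)/16000 + (V_1 - V_3)/100 = 0
  Node 3: (V_3 - 9)/1.2 + (V_3 - 0)/27 + (V_3 - V_1)/100 = 0
Collecting terms (coefficients in siemens):
  0.04037·V_1 - 0.01·V_3 = 0.2727
  0.8804·V_3 - 0.01·V_1 = 7.5
Determinant D = (0.04037)(0.8804) - (-0.01)(-0.01) = 0.03544
V_1 = [(0.2727)(0.8804) - (-0.01)(7.5)]/D = 8.892 V
V_3 = [(0.04037)(7.5) - (0.2727)(-0.01)]/D = 8.62 V
I_R2 = (V_1 - V_2)/R2 = (8.892 - 0)/16000 = 0.0005557 A
|I_R2| = 0.0005557 A

Final answer: |I_R2| = 0.0005557 A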